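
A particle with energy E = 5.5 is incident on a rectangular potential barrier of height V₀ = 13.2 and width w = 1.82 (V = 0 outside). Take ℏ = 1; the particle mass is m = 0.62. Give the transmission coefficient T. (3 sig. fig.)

T = 0.0000507

E < V₀: inside the barrier ψ ∝ e^{±κx} with κ = √(2m(V₀ − E))/ℏ = 3.090.
κw = 5.624, sinh(κw) = 138.5.
The exact tunnelling result is T⁻¹ = 1 + V₀² sinh²(κw) / [4E(V₀ − E)] = 19720, so T = 0.0000507.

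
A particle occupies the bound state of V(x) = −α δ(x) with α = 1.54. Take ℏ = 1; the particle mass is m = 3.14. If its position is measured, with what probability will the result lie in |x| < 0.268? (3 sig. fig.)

The normalised bound state is ψ = √κ e^{−κ|x|} with κ = mα/ℏ² = 4.836.
P(|x| < d) = ∫_{−d}^{d} κ e^{−2κ|x|} dx = 1 − e^{−2κd} = 1 − e^{−2.592} = 0.9251.

P = 0.925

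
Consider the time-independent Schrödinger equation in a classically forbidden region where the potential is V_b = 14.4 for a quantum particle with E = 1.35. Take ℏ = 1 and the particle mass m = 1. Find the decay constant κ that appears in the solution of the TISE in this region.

κ = 5.11

Since E < V_b the TISE in this region is ψ'' = κ²ψ with κ = √(2m(V_b − E))/ℏ.
κ = √(2 × 1 × 13.05) = 5.109.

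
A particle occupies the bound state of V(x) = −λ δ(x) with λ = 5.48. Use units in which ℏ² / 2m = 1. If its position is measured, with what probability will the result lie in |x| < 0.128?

The normalised bound state is ψ = √κ e^{−κ|x|} with κ = mλ/ℏ² = 2.740.
P(|x| < d) = ∫_{−d}^{d} κ e^{−2κ|x|} dx = 1 − e^{−2κd} = 1 − e^{−0.7014} = 0.5041.

P = 0.504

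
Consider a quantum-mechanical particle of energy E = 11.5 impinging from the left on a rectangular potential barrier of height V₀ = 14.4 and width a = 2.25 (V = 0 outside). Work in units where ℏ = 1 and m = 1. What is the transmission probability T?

T = 0.0000506

E < V₀: inside the barrier ψ ∝ e^{±κx} with κ = √(2m(V₀ − E))/ℏ = 2.408.
κa = 5.419, sinh(κa) = 112.8.
The exact tunnelling result is T⁻¹ = 1 + V₀² sinh²(κa) / [4E(V₀ − E)] = 19780, so T = 0.0000506.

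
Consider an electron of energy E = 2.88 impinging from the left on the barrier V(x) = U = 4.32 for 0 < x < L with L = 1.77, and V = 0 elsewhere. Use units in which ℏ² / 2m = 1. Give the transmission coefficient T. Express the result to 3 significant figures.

T = 0.0497

Since E < U the interior solution is evanescent with decay constant κ = √(2m(U − E))/ℏ = 1.200.
κL = 2.124, sinh(κL) = 4.122.
Matching ψ, ψ′ at both faces gives T = [1 + U² sinh²(κL) / (4E(U − E))]⁻¹ = 1/20.12 = 0.0497.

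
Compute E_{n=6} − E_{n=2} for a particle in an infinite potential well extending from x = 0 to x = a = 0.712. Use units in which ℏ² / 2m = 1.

E_n = n²π²ℏ²/(2ma²), so ΔE = (6² − 2²) π²ℏ²/(2ma²).
ΔE = 32 × π² / (2 × 0.5 × 0.712²) = 623.0.

ΔE = 623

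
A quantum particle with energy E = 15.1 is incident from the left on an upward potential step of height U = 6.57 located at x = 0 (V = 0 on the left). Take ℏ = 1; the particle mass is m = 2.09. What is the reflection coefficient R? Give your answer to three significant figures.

R = 0.0201

On each side the TISE gives plane waves with k = √(2m(E − V))/ℏ: k₁ = √(2·2.09·15.1) = 7.945, k₂ = √(2·2.09·8.53) = 5.971.
Continuity of ψ and ψ′ at the step yields the reflection amplitude r = (k₁ − k₂)/(k₁ + k₂) = 0.1418; thus R = |r|² = 0.02011, T = 0.9799.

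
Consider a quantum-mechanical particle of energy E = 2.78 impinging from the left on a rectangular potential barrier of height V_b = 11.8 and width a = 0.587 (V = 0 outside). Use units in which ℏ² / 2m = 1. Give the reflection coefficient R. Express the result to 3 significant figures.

Since E < V_b the interior solution is evanescent with decay constant κ = √(2m(V_b − E))/ℏ = 3.003.
κa = 1.763, sinh(κa) = 2.829.
Matching ψ, ψ′ at both faces gives T = [1 + V_b² sinh²(κa) / (4E(V_b − E))]⁻¹ = 1/12.11 = 0.0826.
R = 1 − T = 0.917.

R = 0.917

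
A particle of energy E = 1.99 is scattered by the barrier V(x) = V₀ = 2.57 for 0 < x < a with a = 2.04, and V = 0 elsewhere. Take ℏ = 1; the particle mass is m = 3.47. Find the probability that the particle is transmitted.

Since E < V₀ the interior solution is evanescent with decay constant κ = √(2m(V₀ − E))/ℏ = 2.006.
κa = 4.093, sinh(κa) = 29.95.
Matching ψ, ψ′ at both faces gives T = [1 + V₀² sinh²(κa) / (4E(V₀ − E))]⁻¹ = 1/1284 = 0.000779.

T = 0.000779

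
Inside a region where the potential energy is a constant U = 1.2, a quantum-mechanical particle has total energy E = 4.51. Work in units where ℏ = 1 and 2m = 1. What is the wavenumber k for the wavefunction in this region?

k = 1.82

With E > U the solution is oscillatory, ψ ∝ e^{±ikx} with k = √(2m(E − U))/ℏ.
k = √(2 × 0.5 × 3.31) = 1.819.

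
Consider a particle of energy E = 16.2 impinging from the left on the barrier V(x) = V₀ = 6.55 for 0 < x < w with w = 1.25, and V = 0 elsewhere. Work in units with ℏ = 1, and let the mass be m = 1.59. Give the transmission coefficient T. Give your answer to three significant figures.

Above the barrier the interior wavenumber is k₂ = √(2m(E − V₀))/ℏ = 5.540, giving phase k₂w = 6.924.
T = [1 + V₀² sin²(k₂w) / (4E(E − V₀))]⁻¹ = 1/1.025 = 0.976.

T = 0.976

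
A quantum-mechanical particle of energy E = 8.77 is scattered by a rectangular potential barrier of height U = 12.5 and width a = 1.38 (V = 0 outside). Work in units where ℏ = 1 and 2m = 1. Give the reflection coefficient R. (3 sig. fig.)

E < U: inside the barrier ψ ∝ e^{±κx} with κ = √(2m(U − E))/ℏ = 1.931.
κa = 2.665, sinh(κa) = 7.151.
Matching ψ, ψ′ at both faces gives T = [1 + U² sinh²(κa) / (4E(U − E))]⁻¹ = 1/62.06 = 0.0161.
R = 1 − T = 0.984.

R = 0.984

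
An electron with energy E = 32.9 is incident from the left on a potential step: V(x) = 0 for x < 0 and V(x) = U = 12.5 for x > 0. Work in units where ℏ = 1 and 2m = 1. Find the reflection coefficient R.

R = 0.0141

On each side the TISE gives plane waves with k = √(2m(E − V))/ℏ: k₁ = √(2·½·32.9) = 5.736, k₂ = √(2·½·20.4) = 4.517.
Matching ψ and ψ′ at x = 0 gives r = (k₁ − k₂)/(k₁ + k₂), so R = r² = 0.01414 and T = 1 − R = 0.9859.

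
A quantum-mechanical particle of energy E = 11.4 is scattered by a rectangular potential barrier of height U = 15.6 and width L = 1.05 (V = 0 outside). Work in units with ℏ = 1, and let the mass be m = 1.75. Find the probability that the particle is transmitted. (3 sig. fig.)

T = 0.00100

Since E < U the interior solution is evanescent with decay constant κ = √(2m(U − E))/ℏ = 3.834.
κL = 4.026, sinh(κL) = 28.00.
The exact tunnelling result is T⁻¹ = 1 + U² sinh²(κL) / [4E(U − E)] = 997.4, so T = 0.00100.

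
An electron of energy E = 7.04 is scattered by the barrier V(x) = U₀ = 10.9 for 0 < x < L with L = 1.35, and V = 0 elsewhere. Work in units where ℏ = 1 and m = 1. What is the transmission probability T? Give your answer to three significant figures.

E < U₀: inside the barrier ψ ∝ e^{±κx} with κ = √(2m(U₀ − E))/ℏ = 2.778.
κL = 3.751, sinh(κL) = 21.27.
The exact tunnelling result is T⁻¹ = 1 + U₀² sinh²(κL) / [4E(U₀ − E)] = 495.5, so T = 0.00202.

T = 0.00202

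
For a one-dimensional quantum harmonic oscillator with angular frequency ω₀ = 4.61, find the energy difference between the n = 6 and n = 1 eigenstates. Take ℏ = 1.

E_n = ℏω₀(n + ½), so ΔE = (6 − 1) ℏω₀ = 5 × 4.61 = 23.05.

ΔE = 23.1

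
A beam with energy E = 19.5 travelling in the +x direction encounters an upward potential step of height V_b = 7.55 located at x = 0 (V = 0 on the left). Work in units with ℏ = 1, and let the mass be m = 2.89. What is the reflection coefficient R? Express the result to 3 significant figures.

R = 0.0148

The wavenumbers are k₁ = √(2mE)/ℏ = 10.62 on the left and k₂ = √(2m(E − V_b))/ℏ = 8.311 on the right.
Matching ψ and ψ′ at x = 0 gives r = (k₁ − k₂)/(k₁ + k₂), so R = r² = 0.01484 and T = 1 − R = 0.9852.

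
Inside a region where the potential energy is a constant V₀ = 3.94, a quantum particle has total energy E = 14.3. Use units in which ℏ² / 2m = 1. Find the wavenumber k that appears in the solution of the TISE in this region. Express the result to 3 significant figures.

k = 3.22

With E > V₀ the solution is oscillatory, ψ ∝ e^{±ikx} with k = √(2m(E − V₀))/ℏ.
k = √(2 × 0.5 × 10.36) = 3.219.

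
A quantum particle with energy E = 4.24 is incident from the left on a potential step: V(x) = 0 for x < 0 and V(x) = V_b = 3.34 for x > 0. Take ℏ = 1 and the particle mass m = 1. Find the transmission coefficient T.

T = 0.864

The wavenumbers are k₁ = √(2mE)/ℏ = 2.912 on the left and k₂ = √(2m(E − V_b))/ℏ = 1.342 on the right.
Matching ψ and ψ′ at x = 0 gives r = (k₁ − k₂)/(k₁ + k₂), so R = r² = 0.1363 and T = 1 − R = 0.8637.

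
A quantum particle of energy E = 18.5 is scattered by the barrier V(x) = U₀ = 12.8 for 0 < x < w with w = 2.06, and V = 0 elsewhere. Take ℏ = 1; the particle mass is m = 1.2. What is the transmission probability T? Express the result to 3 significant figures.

T = 0.731

Above the barrier the interior wavenumber is k₂ = √(2m(E − U₀))/ℏ = 3.699, giving phase k₂w = 7.619.
Matching at both interfaces gives T⁻¹ = 1 + U₀² sin²(k₂w) / [4E(E − U₀)] = 1.367, hence T = 0.731.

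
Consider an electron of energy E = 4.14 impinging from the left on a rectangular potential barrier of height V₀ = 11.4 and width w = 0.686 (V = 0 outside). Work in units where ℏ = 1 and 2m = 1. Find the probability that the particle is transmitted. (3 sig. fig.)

E < V₀: inside the barrier ψ ∝ e^{±κx} with κ = √(2m(V₀ − E))/ℏ = 2.694.
κw = 1.848, sinh(κw) = 3.096.
Matching ψ, ψ′ at both faces gives T = [1 + V₀² sinh²(κw) / (4E(V₀ − E))]⁻¹ = 1/11.36 = 0.0880.

T = 0.0880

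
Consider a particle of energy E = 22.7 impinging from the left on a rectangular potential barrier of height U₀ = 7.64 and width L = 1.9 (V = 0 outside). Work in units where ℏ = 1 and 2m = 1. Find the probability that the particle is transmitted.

T = 0.968

E > U₀: inside the barrier k₂ = √(2m(E − U₀))/ℏ = 3.881, k₂L = 7.373.
T = [1 + U₀² sin²(k₂L) / (4E(E − U₀))]⁻¹ = 1/1.034 = 0.968.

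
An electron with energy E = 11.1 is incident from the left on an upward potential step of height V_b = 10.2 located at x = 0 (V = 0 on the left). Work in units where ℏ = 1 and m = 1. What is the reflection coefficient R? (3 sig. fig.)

R = 0.310

The wavenumbers are k₁ = √(2mE)/ℏ = 4.712 on the left and k₂ = √(2m(E − V_b))/ℏ = 1.342 on the right.
Continuity of ψ and ψ′ at the step yields the reflection amplitude r = (k₁ − k₂)/(k₁ + k₂) = 0.5567; thus R = |r|² = 0.3099, T = 0.6901.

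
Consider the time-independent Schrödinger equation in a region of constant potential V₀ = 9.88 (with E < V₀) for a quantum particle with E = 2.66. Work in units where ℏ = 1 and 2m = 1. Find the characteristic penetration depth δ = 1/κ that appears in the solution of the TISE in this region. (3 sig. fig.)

δ = 0.372

Since E < V₀ the TISE in this region is ψ'' = κ²ψ with κ = √(2m(V₀ − E))/ℏ.
κ = √(2 × 0.5 × 7.22) = 2.687. The penetration depth is δ = 1/κ = 0.372.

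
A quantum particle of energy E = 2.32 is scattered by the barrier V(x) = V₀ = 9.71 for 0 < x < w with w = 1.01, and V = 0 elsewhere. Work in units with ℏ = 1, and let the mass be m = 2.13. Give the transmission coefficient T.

Since E < V₀ the interior solution is evanescent with decay constant κ = √(2m(V₀ − E))/ℏ = 5.611.
κw = 5.667, sinh(κw) = 144.6.
Matching ψ, ψ′ at both faces gives T = [1 + V₀² sinh²(κw) / (4E(V₀ − E))]⁻¹ = 1/28740 = 0.0000348.

T = 0.0000348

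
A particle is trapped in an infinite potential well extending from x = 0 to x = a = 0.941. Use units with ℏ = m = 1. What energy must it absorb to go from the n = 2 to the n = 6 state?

E_n = n²π²ℏ²/(2ma²), so ΔE = (6² − 2²) π²ℏ²/(2ma²).
ΔE = 32 × π² / (2 × 1 × 0.941²) = 178.3.

ΔE = 178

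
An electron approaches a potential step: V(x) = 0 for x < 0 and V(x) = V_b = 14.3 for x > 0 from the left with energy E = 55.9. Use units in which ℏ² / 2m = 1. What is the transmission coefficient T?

The wavenumbers are k₁ = √(2mE)/ℏ = 7.477 on the left and k₂ = √(2m(E − V_b))/ℏ = 6.450 on the right.
Continuity of ψ and ψ′ at the step yields the reflection amplitude r = (k₁ − k₂)/(k₁ + k₂) = 0.07373; thus R = |r|² = 0.005436, T = 0.9946.

T = 0.995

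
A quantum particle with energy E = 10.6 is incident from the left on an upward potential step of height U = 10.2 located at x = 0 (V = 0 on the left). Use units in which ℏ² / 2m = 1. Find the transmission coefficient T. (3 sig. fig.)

T = 0.545

On each side the TISE gives plane waves with k = √(2m(E − V))/ℏ: k₁ = √(2·½·10.6) = 3.256, k₂ = √(2·½·0.4) = 0.6325.
Matching ψ and ψ′ at x = 0 gives r = (k₁ − k₂)/(k₁ + k₂), so R = r² = 0.4552 and T = 1 − R = 0.5448.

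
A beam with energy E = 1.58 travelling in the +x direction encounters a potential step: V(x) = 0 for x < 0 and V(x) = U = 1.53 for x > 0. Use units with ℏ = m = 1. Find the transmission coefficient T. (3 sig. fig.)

The wavenumbers are k₁ = √(2mE)/ℏ = 1.778 on the left and k₂ = √(2m(E − U))/ℏ = 0.3162 on the right.
Continuity of ψ and ψ′ at the step yields the reflection amplitude r = (k₁ − k₂)/(k₁ + k₂) = 0.6979; thus R = |r|² = 0.4871, T = 0.5129.

T = 0.513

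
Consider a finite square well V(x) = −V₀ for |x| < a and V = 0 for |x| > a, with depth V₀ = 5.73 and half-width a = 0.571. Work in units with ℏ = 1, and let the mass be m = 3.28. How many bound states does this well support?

The dimensionless depth is z₀ = a√(2mV₀)/ℏ = 0.571 × √(37.59) = 3.501.
A new bound state (alternating even/odd) appears each time z₀ passes a multiple of π/2, so N = ⌊2z₀/π⌋ + 1 = ⌊2.229⌋ + 1 = 3.

N = 3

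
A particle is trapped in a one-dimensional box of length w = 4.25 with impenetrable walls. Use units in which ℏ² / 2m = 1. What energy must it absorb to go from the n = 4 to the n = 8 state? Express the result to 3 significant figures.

E_n = n²π²ℏ²/(2mw²), so ΔE = (8² − 4²) π²ℏ²/(2mw²).
ΔE = 48 × π² / (2 × 0.5 × 4.25²) = 26.23.

ΔE = 26.2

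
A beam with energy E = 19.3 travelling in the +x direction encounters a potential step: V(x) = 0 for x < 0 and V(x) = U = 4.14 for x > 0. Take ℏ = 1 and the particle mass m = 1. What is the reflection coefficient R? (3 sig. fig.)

R = 0.00363

On each side the TISE gives plane waves with k = √(2m(E − V))/ℏ: k₁ = √(2·1·19.3) = 6.213, k₂ = √(2·1·15.16) = 5.506.
Matching ψ and ψ′ at x = 0 gives r = (k₁ − k₂)/(k₁ + k₂), so R = r² = 0.003635 and T = 1 − R = 0.9964.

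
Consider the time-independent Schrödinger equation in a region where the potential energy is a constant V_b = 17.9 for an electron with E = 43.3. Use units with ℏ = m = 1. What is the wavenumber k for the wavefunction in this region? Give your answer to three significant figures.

k = 7.13

With E > V_b the solution is oscillatory, ψ ∝ e^{±ikx} with k = √(2m(E − V_b))/ℏ.
k = √(2 × 1 × 25.4) = 7.127.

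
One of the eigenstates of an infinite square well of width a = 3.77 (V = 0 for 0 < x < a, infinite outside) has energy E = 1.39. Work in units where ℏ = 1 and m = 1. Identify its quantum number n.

From E_n = n²π²ℏ²/(2ma²) invert to n = √(2ma²E)/(πℏ).
n = (3.77/π) × √(2 × 1 × 1.39) = 2.001 → n = 2.

n = 2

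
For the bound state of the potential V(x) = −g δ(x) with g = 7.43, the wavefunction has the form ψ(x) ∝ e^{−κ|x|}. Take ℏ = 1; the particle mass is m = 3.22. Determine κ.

Integrate −(ℏ²/2m)ψ'' − gδ(x)ψ = Eψ from −ε to +ε: the ψ'' term gives ψ'(0⁺) − ψ'(0⁻) and the δ term gives −(2mg/ℏ²)ψ(0).
With ψ ∝ e^{−κ|x|} this yields −2κ = −2mg/ℏ², so κ = mg/ℏ² = 23.92.

κ = 23.9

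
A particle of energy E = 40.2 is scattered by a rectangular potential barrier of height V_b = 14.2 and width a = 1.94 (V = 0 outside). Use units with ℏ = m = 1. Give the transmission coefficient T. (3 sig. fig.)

Above the barrier the interior wavenumber is k₂ = √(2m(E − V_b))/ℏ = 7.211, giving phase k₂a = 13.99.
Matching at both interfaces gives T⁻¹ = 1 + V_b² sin²(k₂a) / [4E(E − V_b)] = 1.047, hence T = 0.955.

T = 0.955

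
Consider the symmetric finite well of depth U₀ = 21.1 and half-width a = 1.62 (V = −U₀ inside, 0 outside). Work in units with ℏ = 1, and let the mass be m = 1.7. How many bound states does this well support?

The dimensionless depth is z₀ = a√(2mU₀)/ℏ = 1.62 × √(71.74) = 13.72.
The even/odd transcendental equations gain one root per π/2 in z₀, giving N = 1 + ⌊2z₀/π⌋ = 1 + ⌊8.735⌋ = 9.

N = 9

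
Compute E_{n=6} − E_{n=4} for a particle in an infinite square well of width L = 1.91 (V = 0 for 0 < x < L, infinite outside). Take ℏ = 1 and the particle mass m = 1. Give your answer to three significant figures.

ΔE = 27.1

E_n = n²π²ℏ²/(2mL²), so ΔE = (6² − 4²) π²ℏ²/(2mL²).
ΔE = 20 × π² / (2 × 1 × 1.91²) = 27.05.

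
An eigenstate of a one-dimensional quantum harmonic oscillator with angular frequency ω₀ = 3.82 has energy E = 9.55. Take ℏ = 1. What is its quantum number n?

Invert E_n = (n + ½)ℏω₀: n = E/ℏω₀ − ½ = 2.000, so n = 2.

n = 2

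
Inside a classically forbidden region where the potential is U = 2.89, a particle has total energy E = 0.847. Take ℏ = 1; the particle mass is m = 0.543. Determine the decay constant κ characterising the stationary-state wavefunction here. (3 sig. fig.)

κ = 1.49

Since E < U the TISE in this region is ψ'' = κ²ψ with κ = √(2m(U − E))/ℏ.
κ = √(2 × 0.543 × 2.043) = 1.490.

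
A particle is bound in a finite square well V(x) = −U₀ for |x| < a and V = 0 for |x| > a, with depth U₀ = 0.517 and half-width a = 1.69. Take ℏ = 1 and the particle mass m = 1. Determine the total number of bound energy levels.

The dimensionless depth is z₀ = a√(2mU₀)/ℏ = 1.69 × √(1.034) = 1.718.
The even/odd transcendental equations gain one root per π/2 in z₀, giving N = 1 + ⌊2z₀/π⌋ = 1 + ⌊1.094⌋ = 2.

N = 2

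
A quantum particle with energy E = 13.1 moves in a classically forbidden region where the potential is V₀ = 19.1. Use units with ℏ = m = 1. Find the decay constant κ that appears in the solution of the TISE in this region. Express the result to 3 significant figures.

Since E < V₀ the TISE in this region is ψ'' = κ²ψ with κ = √(2m(V₀ − E))/ℏ.
κ = √(2 × 1 × 6) = 3.464.

κ = 3.46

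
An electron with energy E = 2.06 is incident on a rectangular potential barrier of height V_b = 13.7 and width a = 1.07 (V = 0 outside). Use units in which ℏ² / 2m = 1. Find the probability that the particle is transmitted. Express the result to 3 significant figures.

Since E < V_b the interior solution is evanescent with decay constant κ = √(2m(V_b − E))/ℏ = 3.412.
κa = 3.651, sinh(κa) = 19.24.
Matching ψ, ψ′ at both faces gives T = [1 + V_b² sinh²(κa) / (4E(V_b − E))]⁻¹ = 1/725.0 = 0.00138.

T = 0.00138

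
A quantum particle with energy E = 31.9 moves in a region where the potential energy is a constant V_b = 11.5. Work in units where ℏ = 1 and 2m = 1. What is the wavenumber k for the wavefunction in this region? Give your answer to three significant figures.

With E > V_b the solution is oscillatory, ψ ∝ e^{±ikx} with k = √(2m(E − V_b))/ℏ.
k = √(2 × 0.5 × 20.4) = 4.517.

k = 4.52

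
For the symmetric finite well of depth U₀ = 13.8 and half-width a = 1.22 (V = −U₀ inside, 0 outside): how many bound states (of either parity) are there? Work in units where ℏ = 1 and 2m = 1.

N = 3

The dimensionless depth is z₀ = a√(2mU₀)/ℏ = 1.22 × √(13.80) = 4.532.
A new bound state (alternating even/odd) appears each time z₀ passes a multiple of π/2, so N = ⌊2z₀/π⌋ + 1 = ⌊2.885⌋ + 1 = 3.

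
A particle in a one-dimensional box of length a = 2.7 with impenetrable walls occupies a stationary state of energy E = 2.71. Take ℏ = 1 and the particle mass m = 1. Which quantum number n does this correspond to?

From E_n = n²π²ℏ²/(2ma²) invert to n = √(2ma²E)/(πℏ).
n = (2.7/π) × √(2 × 1 × 2.71) = 2.001 → n = 2.

n = 2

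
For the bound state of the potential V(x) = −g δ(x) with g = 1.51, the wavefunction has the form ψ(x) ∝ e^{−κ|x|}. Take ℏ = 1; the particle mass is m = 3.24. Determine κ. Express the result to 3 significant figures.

κ = 4.89

Integrate −(ℏ²/2m)ψ'' − gδ(x)ψ = Eψ from −ε to +ε: the ψ'' term gives ψ'(0⁺) − ψ'(0⁻) and the δ term gives −(2mg/ℏ²)ψ(0).
With ψ ∝ e^{−κ|x|} this yields −2κ = −2mg/ℏ², so κ = mg/ℏ² = 4.892.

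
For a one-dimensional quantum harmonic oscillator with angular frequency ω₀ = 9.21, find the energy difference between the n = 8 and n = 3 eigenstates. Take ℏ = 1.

E_n = ℏω₀(n + ½), so ΔE = (8 − 3) ℏω₀ = 5 × 9.21 = 46.05.

ΔE = 46.1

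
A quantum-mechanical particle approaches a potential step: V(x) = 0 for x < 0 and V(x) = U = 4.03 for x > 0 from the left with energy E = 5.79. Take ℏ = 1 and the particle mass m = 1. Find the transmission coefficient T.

T = 0.916

The wavenumbers are k₁ = √(2mE)/ℏ = 3.403 on the left and k₂ = √(2m(E − U))/ℏ = 1.876 on the right.
Matching ψ and ψ′ at x = 0 gives r = (k₁ − k₂)/(k₁ + k₂), so R = r² = 0.08364 and T = 1 − R = 0.9164.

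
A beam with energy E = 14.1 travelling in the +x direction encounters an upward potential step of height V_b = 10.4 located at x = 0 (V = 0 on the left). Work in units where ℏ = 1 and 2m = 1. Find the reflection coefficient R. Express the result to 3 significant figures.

On each side the TISE gives plane waves with k = √(2m(E − V))/ℏ: k₁ = √(2·½·14.1) = 3.755, k₂ = √(2·½·3.7) = 1.924.
Matching ψ and ψ′ at x = 0 gives r = (k₁ − k₂)/(k₁ + k₂), so R = r² = 0.1040 and T = 1 − R = 0.8960.

R = 0.104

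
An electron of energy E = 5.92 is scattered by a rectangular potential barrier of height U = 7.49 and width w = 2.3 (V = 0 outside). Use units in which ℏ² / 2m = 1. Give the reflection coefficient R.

R = 0.992

E < U: inside the barrier ψ ∝ e^{±κx} with κ = √(2m(U − E))/ℏ = 1.253.
κw = 2.882, sinh(κw) = 8.896.
Matching ψ, ψ′ at both faces gives T = [1 + U² sinh²(κw) / (4E(U − E))]⁻¹ = 1/120.4 = 0.00830.
R = 1 − T = 0.992.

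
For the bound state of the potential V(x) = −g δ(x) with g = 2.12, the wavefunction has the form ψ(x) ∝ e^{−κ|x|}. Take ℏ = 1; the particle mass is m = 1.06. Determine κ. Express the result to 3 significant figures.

κ = 2.25

Integrate −(ℏ²/2m)ψ'' − gδ(x)ψ = Eψ from −ε to +ε: the ψ'' term gives ψ'(0⁺) − ψ'(0⁻) and the δ term gives −(2mg/ℏ²)ψ(0).
With ψ ∝ e^{−κ|x|} this yields −2κ = −2mg/ℏ², so κ = mg/ℏ² = 2.247.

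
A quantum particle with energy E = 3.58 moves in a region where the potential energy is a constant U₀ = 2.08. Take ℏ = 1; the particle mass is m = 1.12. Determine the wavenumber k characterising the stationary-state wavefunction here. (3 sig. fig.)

With E > U₀ the solution is oscillatory, ψ ∝ e^{±ikx} with k = √(2m(E − U₀))/ℏ.
k = √(2 × 1.12 × 1.5) = 1.833.

k = 1.83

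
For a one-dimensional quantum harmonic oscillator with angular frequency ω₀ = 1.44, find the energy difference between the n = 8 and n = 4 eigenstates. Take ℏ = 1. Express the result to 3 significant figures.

E_n = ℏω₀(n + ½), so ΔE = (8 − 4) ℏω₀ = 4 × 1.44 = 5.760.

ΔE = 5.76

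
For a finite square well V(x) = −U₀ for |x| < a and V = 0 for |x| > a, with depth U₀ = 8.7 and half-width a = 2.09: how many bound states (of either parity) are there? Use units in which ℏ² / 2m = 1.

Define the well-strength parameter z₀ = (a/ℏ)√(2mU₀) = 2.09 × √(2·0.5·8.7) = 6.165.
A new bound state (alternating even/odd) appears each time z₀ passes a multiple of π/2, so N = ⌊2z₀/π⌋ + 1 = ⌊3.925⌋ + 1 = 4.

N = 4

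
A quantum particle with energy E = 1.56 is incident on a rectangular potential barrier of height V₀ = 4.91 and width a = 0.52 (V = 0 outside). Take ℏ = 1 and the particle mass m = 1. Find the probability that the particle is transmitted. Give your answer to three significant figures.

Since E < V₀ the interior solution is evanescent with decay constant κ = √(2m(V₀ − E))/ℏ = 2.588.
κa = 1.346, sinh(κa) = 1.791.
Matching ψ, ψ′ at both faces gives T = [1 + V₀² sinh²(κa) / (4E(V₀ − E))]⁻¹ = 1/4.699 = 0.213.

T = 0.213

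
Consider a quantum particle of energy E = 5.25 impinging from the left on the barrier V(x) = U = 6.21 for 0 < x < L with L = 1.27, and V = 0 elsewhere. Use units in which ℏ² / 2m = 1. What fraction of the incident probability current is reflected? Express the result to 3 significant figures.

R = 0.829

Since E < U the interior solution is evanescent with decay constant κ = √(2m(U − E))/ℏ = 0.9798.
κL = 1.244, sinh(κL) = 1.591.
Matching ψ, ψ′ at both faces gives T = [1 + U² sinh²(κL) / (4E(U − E))]⁻¹ = 1/5.844 = 0.171.
R = 1 − T = 0.829.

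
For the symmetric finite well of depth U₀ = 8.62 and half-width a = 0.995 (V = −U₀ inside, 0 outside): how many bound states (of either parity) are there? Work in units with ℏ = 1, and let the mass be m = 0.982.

N = 3

Define the well-strength parameter z₀ = (a/ℏ)√(2mU₀) = 0.995 × √(2·0.982·8.62) = 4.094.
The even/odd transcendental equations gain one root per π/2 in z₀, giving N = 1 + ⌊2z₀/π⌋ = 1 + ⌊2.606⌋ = 3.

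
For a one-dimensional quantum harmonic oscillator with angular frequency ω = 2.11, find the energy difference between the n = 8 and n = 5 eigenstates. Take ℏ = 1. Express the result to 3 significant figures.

E_n = ℏω(n + ½), so ΔE = (8 − 5) ℏω = 3 × 2.11 = 6.330.

ΔE = 6.33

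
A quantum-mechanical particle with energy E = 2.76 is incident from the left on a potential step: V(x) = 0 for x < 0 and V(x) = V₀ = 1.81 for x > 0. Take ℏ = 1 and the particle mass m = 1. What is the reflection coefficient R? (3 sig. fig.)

R = 0.0679

The wavenumbers are k₁ = √(2mE)/ℏ = 2.349 on the left and k₂ = √(2m(E − V₀))/ℏ = 1.378 on the right.
Matching ψ and ψ′ at x = 0 gives r = (k₁ − k₂)/(k₁ + k₂), so R = r² = 0.06785 and T = 1 − R = 0.9321.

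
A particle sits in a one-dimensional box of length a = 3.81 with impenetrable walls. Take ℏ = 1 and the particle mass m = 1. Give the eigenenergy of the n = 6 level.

Requiring ψ(0) = ψ(a) = 0 quantises k = nπ/a, hence E_n = ℏ²k²/2m = n²π²ℏ²/(2ma²).
E_6 = 6² × π² / (2 × 1 × 3.81²) = 12.24.

E = 12.2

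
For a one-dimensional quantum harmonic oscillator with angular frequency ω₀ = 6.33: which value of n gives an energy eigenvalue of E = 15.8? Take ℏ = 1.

E_n = ℏω₀(n + ½) ⇒ n = E/(ℏω₀) − ½ = 15.8/6.33 − 0.5 = 1.996 → n = 2.

n = 2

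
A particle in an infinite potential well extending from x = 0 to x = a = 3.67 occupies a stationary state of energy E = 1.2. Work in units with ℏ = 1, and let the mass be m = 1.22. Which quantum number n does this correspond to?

For an infinite well E_n = n²π²ℏ²/(2ma²), so n = (a/πℏ)√(2mE).
n = (3.67/π) × √(2 × 1.22 × 1.2) = 1.999 → n = 2.

n = 2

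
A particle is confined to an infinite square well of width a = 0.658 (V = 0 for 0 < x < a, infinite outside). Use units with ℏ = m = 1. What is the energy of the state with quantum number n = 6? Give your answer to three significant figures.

E = 410

The infinite-well eigenfunctions ψ_n = √(2/a) sin(nπx/a) vanish at both walls, giving E_n = n²π²ℏ²/(2ma²).
E_6 = 6² × π² / (2 × 1 × 0.658²) = 410.3.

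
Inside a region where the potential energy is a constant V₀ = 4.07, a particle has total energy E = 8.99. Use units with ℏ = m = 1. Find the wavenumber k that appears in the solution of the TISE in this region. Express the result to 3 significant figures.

With E > V₀ the solution is oscillatory, ψ ∝ e^{±ikx} with k = √(2m(E − V₀))/ℏ.
k = √(2 × 1 × 4.92) = 3.137.

k = 3.14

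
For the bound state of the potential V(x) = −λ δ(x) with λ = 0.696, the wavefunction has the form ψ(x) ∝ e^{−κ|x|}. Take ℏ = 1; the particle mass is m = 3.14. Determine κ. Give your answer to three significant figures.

κ = 2.19

Integrate −(ℏ²/2m)ψ'' − λδ(x)ψ = Eψ from −ε to +ε: the ψ'' term gives ψ'(0⁺) − ψ'(0⁻) and the δ term gives −(2mλ/ℏ²)ψ(0).
With ψ ∝ e^{−κ|x|} this yields −2κ = −2mλ/ℏ², so κ = mλ/ℏ² = 2.185.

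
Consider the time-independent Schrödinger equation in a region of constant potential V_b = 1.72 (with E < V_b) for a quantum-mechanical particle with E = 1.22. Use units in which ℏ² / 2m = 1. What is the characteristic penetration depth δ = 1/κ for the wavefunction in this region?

Since E < V_b the TISE in this region is ψ'' = κ²ψ with κ = √(2m(V_b − E))/ℏ.
κ = √(2 × 0.5 × 0.5) = 0.7071. The penetration depth is δ = 1/κ = 1.41.

δ = 1.41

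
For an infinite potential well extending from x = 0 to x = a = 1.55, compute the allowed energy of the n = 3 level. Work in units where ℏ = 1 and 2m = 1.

The infinite-well eigenfunctions ψ_n = √(2/a) sin(nπx/a) vanish at both walls, giving E_n = n²π²ℏ²/(2ma²).
E_3 = 3² × π² / (2 × 0.5 × 1.55²) = 36.97.

E = 37.0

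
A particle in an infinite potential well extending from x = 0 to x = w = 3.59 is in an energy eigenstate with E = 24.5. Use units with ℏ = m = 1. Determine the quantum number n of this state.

From E_n = n²π²ℏ²/(2mw²) invert to n = √(2mw²E)/(πℏ).
n = (3.59/π) × √(2 × 1 × 24.5) = 7.999 → n = 8.

n = 8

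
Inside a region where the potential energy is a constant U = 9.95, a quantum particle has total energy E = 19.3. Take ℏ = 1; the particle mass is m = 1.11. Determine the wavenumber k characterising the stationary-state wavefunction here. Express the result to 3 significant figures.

k = 4.56

With E > U the solution is oscillatory, ψ ∝ e^{±ikx} with k = √(2m(E − U))/ℏ.
k = √(2 × 1.11 × 9.35) = 4.556.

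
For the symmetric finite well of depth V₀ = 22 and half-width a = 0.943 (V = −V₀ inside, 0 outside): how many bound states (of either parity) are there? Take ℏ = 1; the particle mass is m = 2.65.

N = 7

Define the well-strength parameter z₀ = (a/ℏ)√(2mV₀) = 0.943 × √(2·2.65·22) = 10.18.
The even/odd transcendental equations gain one root per π/2 in z₀, giving N = 1 + ⌊2z₀/π⌋ = 1 + ⌊6.482⌋ = 7.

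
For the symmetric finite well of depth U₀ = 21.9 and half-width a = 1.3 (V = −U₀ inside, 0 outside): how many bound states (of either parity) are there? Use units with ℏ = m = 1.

The dimensionless depth is z₀ = a√(2mU₀)/ℏ = 1.3 × √(43.80) = 8.604.
The even/odd transcendental equations gain one root per π/2 in z₀, giving N = 1 + ⌊2z₀/π⌋ = 1 + ⌊5.477⌋ = 6.

N = 6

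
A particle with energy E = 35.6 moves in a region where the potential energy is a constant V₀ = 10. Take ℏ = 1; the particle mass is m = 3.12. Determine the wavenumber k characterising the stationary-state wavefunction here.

With E > V₀ the solution is oscillatory, ψ ∝ e^{±ikx} with k = √(2m(E − V₀))/ℏ.
k = √(2 × 3.12 × 25.6) = 12.64.

k = 12.6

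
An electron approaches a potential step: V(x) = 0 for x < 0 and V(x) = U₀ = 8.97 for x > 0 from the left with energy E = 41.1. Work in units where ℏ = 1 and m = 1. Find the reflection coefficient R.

On each side the TISE gives plane waves with k = √(2m(E − V))/ℏ: k₁ = √(2·1·41.1) = 9.066, k₂ = √(2·1·32.13) = 8.016.
Matching ψ and ψ′ at x = 0 gives r = (k₁ − k₂)/(k₁ + k₂), so R = r² = 0.003779 and T = 1 − R = 0.9962.

R = 0.00378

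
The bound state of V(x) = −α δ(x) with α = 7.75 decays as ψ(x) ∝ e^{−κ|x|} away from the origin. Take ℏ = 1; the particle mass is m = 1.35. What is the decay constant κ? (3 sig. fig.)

κ = 10.5

Integrating the TISE across x = 0 gives the cusp condition ψ'(0⁺) − ψ'(0⁻) = −(2mα/ℏ²)ψ(0).
With ψ ∝ e^{−κ|x|} this yields −2κ = −2mα/ℏ², so κ = mα/ℏ² = 10.46.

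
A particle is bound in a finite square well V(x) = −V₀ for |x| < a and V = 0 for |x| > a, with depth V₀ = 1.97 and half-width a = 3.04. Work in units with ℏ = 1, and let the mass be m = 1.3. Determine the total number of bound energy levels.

N = 5

Define the well-strength parameter z₀ = (a/ℏ)√(2mV₀) = 3.04 × √(2·1.3·1.97) = 6.880.
The even/odd transcendental equations gain one root per π/2 in z₀, giving N = 1 + ⌊2z₀/π⌋ = 1 + ⌊4.380⌋ = 5.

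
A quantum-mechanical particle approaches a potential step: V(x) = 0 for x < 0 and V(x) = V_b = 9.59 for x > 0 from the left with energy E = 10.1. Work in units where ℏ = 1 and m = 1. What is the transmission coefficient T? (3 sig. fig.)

T = 0.599

The wavenumbers are k₁ = √(2mE)/ℏ = 4.494 on the left and k₂ = √(2m(E − V_b))/ℏ = 1.010 on the right.
Continuity of ψ and ψ′ at the step yields the reflection amplitude r = (k₁ − k₂)/(k₁ + k₂) = 0.6330; thus R = |r|² = 0.4007, T = 0.5993.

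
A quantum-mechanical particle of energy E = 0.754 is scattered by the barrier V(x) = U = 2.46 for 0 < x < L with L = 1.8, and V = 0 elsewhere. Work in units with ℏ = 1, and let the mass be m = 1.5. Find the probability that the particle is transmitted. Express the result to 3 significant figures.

T = 0.000987

E < U: inside the barrier ψ ∝ e^{±κx} with κ = √(2m(U − E))/ℏ = 2.262.
κL = 4.072, sinh(κL) = 29.33.
The exact tunnelling result is T⁻¹ = 1 + U² sinh²(κL) / [4E(U − E)] = 1013, so T = 0.000987.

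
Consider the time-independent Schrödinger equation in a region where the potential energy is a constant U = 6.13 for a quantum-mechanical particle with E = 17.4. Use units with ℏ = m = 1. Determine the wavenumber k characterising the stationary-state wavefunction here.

With E > U the solution is oscillatory, ψ ∝ e^{±ikx} with k = √(2m(E − U))/ℏ.
k = √(2 × 1 × 11.27) = 4.748.

k = 4.75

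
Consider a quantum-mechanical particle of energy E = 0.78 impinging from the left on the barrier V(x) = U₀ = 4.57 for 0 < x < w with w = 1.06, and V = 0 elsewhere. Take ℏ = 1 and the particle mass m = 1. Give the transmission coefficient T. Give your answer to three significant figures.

T = 0.00660

Since E < U₀ the interior solution is evanescent with decay constant κ = √(2m(U₀ − E))/ℏ = 2.753.
κw = 2.918, sinh(κw) = 9.229.
Matching ψ, ψ′ at both faces gives T = [1 + U₀² sinh²(κw) / (4E(U₀ − E))]⁻¹ = 1/151.4 = 0.00660.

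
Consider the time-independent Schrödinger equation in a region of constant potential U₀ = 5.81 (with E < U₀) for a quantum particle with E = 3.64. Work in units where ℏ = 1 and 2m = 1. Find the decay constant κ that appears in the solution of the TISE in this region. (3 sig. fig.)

κ = 1.47

Since E < U₀ the TISE in this region is ψ'' = κ²ψ with κ = √(2m(U₀ − E))/ℏ.
κ = √(2 × 0.5 × 2.17) = 1.473.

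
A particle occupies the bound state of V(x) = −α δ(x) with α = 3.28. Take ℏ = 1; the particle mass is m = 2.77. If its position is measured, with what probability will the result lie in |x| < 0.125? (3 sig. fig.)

The normalised bound state is ψ = √κ e^{−κ|x|} with κ = mα/ℏ² = 9.086.
P(|x| < d) = ∫_{−d}^{d} κ e^{−2κ|x|} dx = 1 − e^{−2κd} = 1 − e^{−2.271} = 0.8968.

P = 0.897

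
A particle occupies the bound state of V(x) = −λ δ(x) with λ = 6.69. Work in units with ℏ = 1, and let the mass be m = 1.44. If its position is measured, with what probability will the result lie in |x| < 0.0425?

The normalised bound state is ψ = √κ e^{−κ|x|} with κ = mλ/ℏ² = 9.634.
P(|x| < d) = ∫_{−d}^{d} κ e^{−2κ|x|} dx = 1 − e^{−2κd} = 1 − e^{−0.8189} = 0.5591.

P = 0.559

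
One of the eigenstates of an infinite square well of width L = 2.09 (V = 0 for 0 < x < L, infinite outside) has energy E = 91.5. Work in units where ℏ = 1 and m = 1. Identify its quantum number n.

n = 9

From E_n = n²π²ℏ²/(2mL²) invert to n = √(2mL²E)/(πℏ).
n = (2.09/π) × √(2 × 1 × 91.5) = 9.000 → n = 9.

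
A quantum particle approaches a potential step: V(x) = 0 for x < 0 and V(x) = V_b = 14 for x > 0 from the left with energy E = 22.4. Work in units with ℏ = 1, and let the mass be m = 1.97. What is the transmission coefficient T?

T = 0.942

The wavenumbers are k₁ = √(2mE)/ℏ = 9.394 on the left and k₂ = √(2m(E − V_b))/ℏ = 5.753 on the right.
Continuity of ψ and ψ′ at the step yields the reflection amplitude r = (k₁ − k₂)/(k₁ + k₂) = 0.2404; thus R = |r|² = 0.05780, T = 0.9422.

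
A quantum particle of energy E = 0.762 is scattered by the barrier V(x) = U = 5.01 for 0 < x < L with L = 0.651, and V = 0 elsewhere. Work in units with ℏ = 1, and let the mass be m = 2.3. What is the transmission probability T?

T = 0.00653

Since E < U the interior solution is evanescent with decay constant κ = √(2m(U − E))/ℏ = 4.420.
κL = 2.878, sinh(κL) = 8.859.
Matching ψ, ψ′ at both faces gives T = [1 + U² sinh²(κL) / (4E(U − E))]⁻¹ = 1/153.1 = 0.00653.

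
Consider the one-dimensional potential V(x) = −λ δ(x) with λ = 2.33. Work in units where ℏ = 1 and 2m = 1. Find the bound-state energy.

E = -1.36

The bound state is ψ(x) = √κ e^{−κ|x|}. The derivative jump ψ'(0⁺) − ψ'(0⁻) = −(2mλ/ℏ²)ψ(0) fixes κ = mλ/ℏ² = 1.165.
Then E = −ℏ²κ²/(2m) = −mλ²/(2ℏ²) = -1.357.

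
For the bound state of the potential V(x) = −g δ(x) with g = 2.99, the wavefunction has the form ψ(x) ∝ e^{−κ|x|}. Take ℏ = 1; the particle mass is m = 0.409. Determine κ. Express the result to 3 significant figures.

κ = 1.22

Integrate −(ℏ²/2m)ψ'' − gδ(x)ψ = Eψ from −ε to +ε: the ψ'' term gives ψ'(0⁺) − ψ'(0⁻) and the δ term gives −(2mg/ℏ²)ψ(0).
With ψ ∝ e^{−κ|x|} this yields −2κ = −2mg/ℏ², so κ = mg/ℏ² = 1.223.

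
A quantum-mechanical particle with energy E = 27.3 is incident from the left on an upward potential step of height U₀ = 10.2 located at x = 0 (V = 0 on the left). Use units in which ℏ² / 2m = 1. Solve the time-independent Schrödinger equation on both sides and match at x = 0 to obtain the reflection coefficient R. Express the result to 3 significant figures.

The wavenumbers are k₁ = √(2mE)/ℏ = 5.225 on the left and k₂ = √(2m(E − U₀))/ℏ = 4.135 on the right.
Continuity of ψ and ψ′ at the step yields the reflection amplitude r = (k₁ − k₂)/(k₁ + k₂) = 0.1164; thus R = |r|² = 0.01355, T = 0.9864.

R = 0.0136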